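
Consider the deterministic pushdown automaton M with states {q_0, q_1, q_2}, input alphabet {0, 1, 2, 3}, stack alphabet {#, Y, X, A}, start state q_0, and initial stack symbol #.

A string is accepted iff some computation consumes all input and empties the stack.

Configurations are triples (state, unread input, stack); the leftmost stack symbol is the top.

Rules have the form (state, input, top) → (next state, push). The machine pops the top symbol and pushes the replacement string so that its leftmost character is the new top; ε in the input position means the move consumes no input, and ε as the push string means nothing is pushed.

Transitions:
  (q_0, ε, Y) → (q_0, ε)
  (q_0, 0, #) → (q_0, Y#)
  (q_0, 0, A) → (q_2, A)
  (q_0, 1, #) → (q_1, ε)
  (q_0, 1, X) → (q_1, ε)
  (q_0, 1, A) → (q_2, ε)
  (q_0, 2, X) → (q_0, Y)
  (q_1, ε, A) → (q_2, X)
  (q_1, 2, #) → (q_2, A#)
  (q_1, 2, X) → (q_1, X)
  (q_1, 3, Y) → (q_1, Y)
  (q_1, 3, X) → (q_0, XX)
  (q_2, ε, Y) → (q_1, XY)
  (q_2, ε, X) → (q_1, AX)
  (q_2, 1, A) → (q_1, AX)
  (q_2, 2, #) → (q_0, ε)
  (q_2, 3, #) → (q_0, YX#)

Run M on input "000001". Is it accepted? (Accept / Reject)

Accept

(q_0, 000001, #)
  read 0, top #: go to q_0, push Y# → (q_0, 00001, Y#)
  ε-move, top Y: go to q_0, push ε → (q_0, 00001, #)
  read 0, top #: go to q_0, push Y# → (q_0, 0001, Y#)
  ε-move, top Y: go to q_0, push ε → (q_0, 0001, #)
  read 0, top #: go to q_0, push Y# → (q_0, 001, Y#)
  ε-move, top Y: go to q_0, push ε → (q_0, 001, #)
  read 0, top #: go to q_0, push Y# → (q_0, 01, Y#)
  ε-move, top Y: go to q_0, push ε → (q_0, 01, #)
  read 0, top #: go to q_0, push Y# → (q_0, 1, Y#)
  ε-move, top Y: go to q_0, push ε → (q_0, 1, #)
  read 1, top #: go to q_1, push ε → (q_1, ε, ε)
All input consumed and the stack is empty.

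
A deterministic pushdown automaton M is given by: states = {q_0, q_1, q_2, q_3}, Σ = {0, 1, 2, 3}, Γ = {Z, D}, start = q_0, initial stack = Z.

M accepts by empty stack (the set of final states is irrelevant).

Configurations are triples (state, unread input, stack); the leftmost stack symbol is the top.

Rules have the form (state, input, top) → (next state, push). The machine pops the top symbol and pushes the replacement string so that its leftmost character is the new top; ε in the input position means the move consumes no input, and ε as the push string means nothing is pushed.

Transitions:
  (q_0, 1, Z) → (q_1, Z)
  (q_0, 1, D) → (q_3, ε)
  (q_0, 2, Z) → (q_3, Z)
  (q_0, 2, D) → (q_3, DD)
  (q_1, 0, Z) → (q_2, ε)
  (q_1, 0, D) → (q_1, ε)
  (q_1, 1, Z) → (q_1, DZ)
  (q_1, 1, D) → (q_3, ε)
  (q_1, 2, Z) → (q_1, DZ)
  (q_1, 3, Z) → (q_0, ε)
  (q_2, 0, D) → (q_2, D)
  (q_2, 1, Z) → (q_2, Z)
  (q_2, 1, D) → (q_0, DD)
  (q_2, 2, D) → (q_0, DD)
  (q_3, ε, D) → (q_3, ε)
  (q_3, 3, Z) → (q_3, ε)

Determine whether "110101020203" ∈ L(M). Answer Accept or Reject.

(q_0, 110101020203, Z) ⊢ (q_1, 10101020203, Z) ⊢ (q_1, 0101020203, DZ) ⊢ (q_1, 101020203, Z) ⊢ (q_1, 01020203, DZ) ⊢ (q_1, 1020203, Z) ⊢ (q_1, 020203, DZ) ⊢ (q_1, 20203, Z) ⊢ (q_1, 0203, DZ) ⊢ (q_1, 203, Z) ⊢ (q_1, 03, DZ) ⊢ (q_1, 3, Z) ⊢ (q_0, ε, ε)
All input consumed and the stack is empty.

Accept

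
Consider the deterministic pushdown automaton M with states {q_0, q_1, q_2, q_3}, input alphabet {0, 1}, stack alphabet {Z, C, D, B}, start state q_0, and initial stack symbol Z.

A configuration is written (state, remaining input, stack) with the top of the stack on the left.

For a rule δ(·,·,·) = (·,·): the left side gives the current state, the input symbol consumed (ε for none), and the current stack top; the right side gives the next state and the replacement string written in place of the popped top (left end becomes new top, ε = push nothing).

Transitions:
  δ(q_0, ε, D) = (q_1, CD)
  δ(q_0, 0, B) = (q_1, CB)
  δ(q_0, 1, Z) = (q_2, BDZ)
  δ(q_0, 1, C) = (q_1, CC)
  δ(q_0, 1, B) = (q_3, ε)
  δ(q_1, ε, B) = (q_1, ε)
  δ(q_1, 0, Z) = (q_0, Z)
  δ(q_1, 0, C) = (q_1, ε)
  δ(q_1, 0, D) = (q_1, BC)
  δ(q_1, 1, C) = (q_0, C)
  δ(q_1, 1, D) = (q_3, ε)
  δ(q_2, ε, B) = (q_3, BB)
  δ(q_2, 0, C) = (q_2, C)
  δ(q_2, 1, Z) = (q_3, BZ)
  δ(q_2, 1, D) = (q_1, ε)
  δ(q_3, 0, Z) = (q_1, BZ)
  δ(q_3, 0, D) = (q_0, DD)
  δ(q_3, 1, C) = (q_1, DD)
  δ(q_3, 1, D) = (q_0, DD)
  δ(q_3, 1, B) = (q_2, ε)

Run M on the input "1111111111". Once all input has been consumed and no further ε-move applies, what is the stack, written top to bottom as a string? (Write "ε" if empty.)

BBDZ

(q_0, 1111111111, Z) ⊢ (q_2, 111111111, BDZ) ⊢ (q_3, 111111111, BBDZ) ⊢ (q_2, 11111111, BDZ) ⊢ (q_3, 11111111, BBDZ) ⊢ (q_2, 1111111, BDZ) ⊢ (q_3, 1111111, BBDZ) ⊢ (q_2, 111111, BDZ) ⊢ (q_3, 111111, BBDZ) ⊢ (q_2, 11111, BDZ) ⊢ (q_3, 11111, BBDZ) ⊢ (q_2, 1111, BDZ) ⊢ (q_3, 1111, BBDZ) ⊢ (q_2, 111, BDZ) ⊢ (q_3, 111, BBDZ) ⊢ (q_2, 11, BDZ) ⊢ (q_3, 11, BBDZ) ⊢ (q_2, 1, BDZ) ⊢ (q_3, 1, BBDZ) ⊢ (q_2, ε, BDZ) ⊢ (q_3, ε, BBDZ)
All input consumed in state q_3 with stack BBDZ.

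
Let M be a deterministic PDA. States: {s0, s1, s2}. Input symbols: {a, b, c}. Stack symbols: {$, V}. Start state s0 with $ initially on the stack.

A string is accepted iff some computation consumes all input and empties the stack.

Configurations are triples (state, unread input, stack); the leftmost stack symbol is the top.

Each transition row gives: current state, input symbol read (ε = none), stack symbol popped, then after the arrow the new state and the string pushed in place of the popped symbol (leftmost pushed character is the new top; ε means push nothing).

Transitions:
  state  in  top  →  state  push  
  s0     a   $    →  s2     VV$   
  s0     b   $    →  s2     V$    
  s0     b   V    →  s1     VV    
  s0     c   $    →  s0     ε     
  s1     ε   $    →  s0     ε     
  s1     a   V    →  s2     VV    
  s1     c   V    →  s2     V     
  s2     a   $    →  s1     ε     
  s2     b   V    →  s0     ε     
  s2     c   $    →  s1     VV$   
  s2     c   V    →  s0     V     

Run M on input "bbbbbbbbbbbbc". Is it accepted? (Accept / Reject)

(s0, bbbbbbbbbbbbc, $)
  read b, top $: go to s2, push V$ → (s2, bbbbbbbbbbbc, V$)
  read b, top V: go to s0, push ε → (s0, bbbbbbbbbbc, $)
  read b, top $: go to s2, push V$ → (s2, bbbbbbbbbc, V$)
  read b, top V: go to s0, push ε → (s0, bbbbbbbbc, $)
  read b, top $: go to s2, push V$ → (s2, bbbbbbbc, V$)
  read b, top V: go to s0, push ε → (s0, bbbbbbc, $)
  read b, top $: go to s2, push V$ → (s2, bbbbbc, V$)
  read b, top V: go to s0, push ε → (s0, bbbbc, $)
  read b, top $: go to s2, push V$ → (s2, bbbc, V$)
  read b, top V: go to s0, push ε → (s0, bbc, $)
  read b, top $: go to s2, push V$ → (s2, bc, V$)
  read b, top V: go to s0, push ε → (s0, c, $)
  read c, top $: go to s0, push ε → (s0, ε, ε)
All input consumed and the stack is empty.

Accept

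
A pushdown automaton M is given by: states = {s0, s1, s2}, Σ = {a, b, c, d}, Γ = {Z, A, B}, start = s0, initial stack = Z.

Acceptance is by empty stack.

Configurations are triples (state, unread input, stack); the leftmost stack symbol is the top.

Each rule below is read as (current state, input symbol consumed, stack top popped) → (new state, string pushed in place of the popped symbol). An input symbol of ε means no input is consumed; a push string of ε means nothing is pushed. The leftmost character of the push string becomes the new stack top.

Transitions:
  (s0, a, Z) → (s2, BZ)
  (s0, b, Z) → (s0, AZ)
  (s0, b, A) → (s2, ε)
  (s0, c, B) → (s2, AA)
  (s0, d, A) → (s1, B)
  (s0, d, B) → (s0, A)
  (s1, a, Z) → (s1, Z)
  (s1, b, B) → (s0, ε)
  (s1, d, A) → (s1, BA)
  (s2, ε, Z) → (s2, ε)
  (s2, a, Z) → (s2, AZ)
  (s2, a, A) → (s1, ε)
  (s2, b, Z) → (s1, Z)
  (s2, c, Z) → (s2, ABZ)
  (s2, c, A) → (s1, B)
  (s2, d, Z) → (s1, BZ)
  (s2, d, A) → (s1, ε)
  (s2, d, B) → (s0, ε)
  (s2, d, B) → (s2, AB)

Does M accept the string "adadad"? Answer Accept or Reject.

No computation consumes all input and empties the stack.

Reject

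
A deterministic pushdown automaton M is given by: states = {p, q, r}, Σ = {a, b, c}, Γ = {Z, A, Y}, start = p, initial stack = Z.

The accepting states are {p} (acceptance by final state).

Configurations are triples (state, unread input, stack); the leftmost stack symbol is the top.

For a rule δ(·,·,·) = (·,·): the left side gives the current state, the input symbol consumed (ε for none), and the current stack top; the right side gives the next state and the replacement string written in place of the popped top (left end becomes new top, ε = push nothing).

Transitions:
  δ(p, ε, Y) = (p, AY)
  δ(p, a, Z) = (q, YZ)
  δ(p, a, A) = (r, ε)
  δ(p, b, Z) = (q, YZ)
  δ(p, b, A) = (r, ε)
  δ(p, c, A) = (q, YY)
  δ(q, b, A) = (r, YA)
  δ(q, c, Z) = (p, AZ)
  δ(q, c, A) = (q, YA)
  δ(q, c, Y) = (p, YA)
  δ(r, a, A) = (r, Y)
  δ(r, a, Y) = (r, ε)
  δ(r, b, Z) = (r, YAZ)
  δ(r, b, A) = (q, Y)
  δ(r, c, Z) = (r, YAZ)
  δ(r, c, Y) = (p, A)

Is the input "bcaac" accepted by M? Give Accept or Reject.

Reject

(p, bcaac, Z)
  read b, top Z: go to q, push YZ → (q, caac, YZ)
  read c, top Y: go to p, push YA → (p, aac, YAZ)
  ε-move, top Y: go to p, push AY → (p, aac, AYAZ)
  read a, top A: go to r, push ε → (r, ac, YAZ)
  read a, top Y: go to r, push ε → (r, c, AZ)
No transition applies at (r, c, AZ); input not fully consumed.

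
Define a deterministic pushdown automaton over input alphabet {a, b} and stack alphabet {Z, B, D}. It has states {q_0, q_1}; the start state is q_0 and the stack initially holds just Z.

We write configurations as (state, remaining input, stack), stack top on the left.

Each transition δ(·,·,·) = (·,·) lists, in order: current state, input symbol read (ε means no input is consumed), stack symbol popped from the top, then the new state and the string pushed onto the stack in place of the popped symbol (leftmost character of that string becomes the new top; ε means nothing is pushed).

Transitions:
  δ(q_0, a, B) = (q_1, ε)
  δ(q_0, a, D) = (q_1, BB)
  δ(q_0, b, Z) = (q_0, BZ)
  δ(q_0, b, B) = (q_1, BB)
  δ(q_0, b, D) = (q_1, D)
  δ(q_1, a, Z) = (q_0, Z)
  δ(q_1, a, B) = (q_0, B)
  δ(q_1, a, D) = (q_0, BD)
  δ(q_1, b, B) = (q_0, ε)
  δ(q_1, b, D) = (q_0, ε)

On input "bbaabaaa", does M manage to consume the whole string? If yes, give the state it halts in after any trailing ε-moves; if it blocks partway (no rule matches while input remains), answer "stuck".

stuck

(q_0, bbaabaaa, Z)
  read b, top Z: go to q_0, push BZ → (q_0, baabaaa, BZ)
  read b, top B: go to q_1, push BB → (q_1, aabaaa, BBZ)
  read a, top B: go to q_0, push B → (q_0, abaaa, BBZ)
  read a, top B: go to q_1, push ε → (q_1, baaa, BZ)
  read b, top B: go to q_0, push ε → (q_0, aaa, Z)
No transition for (q_0, a, top Z); M blocks with input aaa remaining.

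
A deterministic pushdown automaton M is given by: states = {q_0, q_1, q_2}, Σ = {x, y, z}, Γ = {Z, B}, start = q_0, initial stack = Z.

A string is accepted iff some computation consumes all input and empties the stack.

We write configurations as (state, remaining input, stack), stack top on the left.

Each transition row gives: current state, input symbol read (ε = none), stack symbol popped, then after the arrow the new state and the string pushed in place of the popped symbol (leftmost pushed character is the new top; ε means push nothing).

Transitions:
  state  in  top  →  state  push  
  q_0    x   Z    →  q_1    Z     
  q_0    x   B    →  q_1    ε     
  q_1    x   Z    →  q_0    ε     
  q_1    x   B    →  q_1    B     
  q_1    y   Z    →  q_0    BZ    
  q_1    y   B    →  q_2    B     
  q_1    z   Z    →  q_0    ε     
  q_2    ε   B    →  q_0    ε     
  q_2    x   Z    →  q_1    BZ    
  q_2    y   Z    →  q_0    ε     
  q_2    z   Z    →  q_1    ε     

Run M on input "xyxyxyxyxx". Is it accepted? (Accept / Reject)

(q_0, xyxyxyxyxx, Z)
  read x, top Z: go to q_1, push Z → (q_1, yxyxyxyxx, Z)
  read y, top Z: go to q_0, push BZ → (q_0, xyxyxyxx, BZ)
  read x, top B: go to q_1, push ε → (q_1, yxyxyxx, Z)
  read y, top Z: go to q_0, push BZ → (q_0, xyxyxx, BZ)
  read x, top B: go to q_1, push ε → (q_1, yxyxx, Z)
  read y, top Z: go to q_0, push BZ → (q_0, xyxx, BZ)
  read x, top B: go to q_1, push ε → (q_1, yxx, Z)
  read y, top Z: go to q_0, push BZ → (q_0, xx, BZ)
  read x, top B: go to q_1, push ε → (q_1, x, Z)
  read x, top Z: go to q_0, push ε → (q_0, ε, ε)
All input consumed and the stack is empty.

Accept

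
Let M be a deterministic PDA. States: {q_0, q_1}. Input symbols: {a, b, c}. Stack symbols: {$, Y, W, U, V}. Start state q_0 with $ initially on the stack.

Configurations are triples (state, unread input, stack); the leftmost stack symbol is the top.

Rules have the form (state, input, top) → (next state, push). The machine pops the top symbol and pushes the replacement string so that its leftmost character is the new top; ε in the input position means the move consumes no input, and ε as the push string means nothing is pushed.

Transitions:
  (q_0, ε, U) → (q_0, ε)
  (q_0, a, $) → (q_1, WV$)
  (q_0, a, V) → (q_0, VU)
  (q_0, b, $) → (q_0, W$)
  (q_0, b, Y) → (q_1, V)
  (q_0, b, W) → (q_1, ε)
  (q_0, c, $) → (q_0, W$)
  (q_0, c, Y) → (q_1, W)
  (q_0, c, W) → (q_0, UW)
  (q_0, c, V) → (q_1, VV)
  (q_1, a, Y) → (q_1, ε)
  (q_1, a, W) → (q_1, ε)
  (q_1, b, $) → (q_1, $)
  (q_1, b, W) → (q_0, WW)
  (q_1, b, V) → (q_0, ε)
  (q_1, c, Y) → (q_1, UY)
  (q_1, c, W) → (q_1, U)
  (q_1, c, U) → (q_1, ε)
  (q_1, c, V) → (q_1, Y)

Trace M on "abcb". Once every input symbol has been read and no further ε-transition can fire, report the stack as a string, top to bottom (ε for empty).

(q_0, abcb, $)
  read a, top $: go to q_1, push WV$ → (q_1, bcb, WV$)
  read b, top W: go to q_0, push WW → (q_0, cb, WWV$)
  read c, top W: go to q_0, push UW → (q_0, b, UWWV$)
  ε-move, top U: go to q_0, push ε → (q_0, b, WWV$)
  read b, top W: go to q_1, push ε → (q_1, ε, WV$)
All input consumed in state q_1 with stack WV$.

WV$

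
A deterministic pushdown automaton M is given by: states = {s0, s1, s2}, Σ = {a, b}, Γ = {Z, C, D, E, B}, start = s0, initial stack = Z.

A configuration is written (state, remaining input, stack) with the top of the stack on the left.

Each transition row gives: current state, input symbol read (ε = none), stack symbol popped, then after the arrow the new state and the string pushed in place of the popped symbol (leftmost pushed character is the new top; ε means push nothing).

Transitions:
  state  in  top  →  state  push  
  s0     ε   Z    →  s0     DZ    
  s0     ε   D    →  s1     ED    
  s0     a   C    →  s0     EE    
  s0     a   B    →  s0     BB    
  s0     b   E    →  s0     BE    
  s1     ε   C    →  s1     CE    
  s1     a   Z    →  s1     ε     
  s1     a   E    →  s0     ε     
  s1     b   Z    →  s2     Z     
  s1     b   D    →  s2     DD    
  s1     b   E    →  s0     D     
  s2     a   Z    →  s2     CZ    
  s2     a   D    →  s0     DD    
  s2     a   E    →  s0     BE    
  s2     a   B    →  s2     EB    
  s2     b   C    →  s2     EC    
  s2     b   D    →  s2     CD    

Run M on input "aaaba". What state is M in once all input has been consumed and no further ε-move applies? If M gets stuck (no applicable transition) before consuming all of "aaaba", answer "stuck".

(s0, aaaba, Z) ⊢ (s0, aaaba, DZ) ⊢ (s1, aaaba, EDZ) ⊢ (s0, aaba, DZ) ⊢ (s1, aaba, EDZ) ⊢ (s0, aba, DZ) ⊢ (s1, aba, EDZ) ⊢ (s0, ba, DZ) ⊢ (s1, ba, EDZ) ⊢ (s0, a, DDZ) ⊢ (s1, a, EDDZ) ⊢ (s0, ε, DDZ) ⊢ (s1, ε, EDDZ)
All input consumed; M is in state s1.

s1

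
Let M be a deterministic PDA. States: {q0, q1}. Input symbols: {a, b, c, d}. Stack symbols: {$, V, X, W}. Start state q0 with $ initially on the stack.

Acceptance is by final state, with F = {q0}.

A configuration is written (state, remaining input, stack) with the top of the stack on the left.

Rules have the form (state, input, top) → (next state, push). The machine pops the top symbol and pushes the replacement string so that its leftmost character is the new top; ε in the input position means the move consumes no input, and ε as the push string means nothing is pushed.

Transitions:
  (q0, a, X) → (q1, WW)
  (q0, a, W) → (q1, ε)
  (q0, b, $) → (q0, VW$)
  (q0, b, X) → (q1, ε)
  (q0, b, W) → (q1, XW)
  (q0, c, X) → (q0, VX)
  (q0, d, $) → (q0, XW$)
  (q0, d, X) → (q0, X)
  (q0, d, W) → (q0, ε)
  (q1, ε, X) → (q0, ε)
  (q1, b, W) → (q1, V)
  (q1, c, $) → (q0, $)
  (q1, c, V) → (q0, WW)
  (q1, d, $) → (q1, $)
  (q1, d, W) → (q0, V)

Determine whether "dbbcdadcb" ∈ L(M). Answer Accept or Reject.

(q0, dbbcdadcb, $) ⊢ (q0, bbcdadcb, XW$) ⊢ (q1, bcdadcb, W$) ⊢ (q1, cdadcb, V$) ⊢ (q0, dadcb, WW$) ⊢ (q0, adcb, W$) ⊢ (q1, dcb, $) ⊢ (q1, cb, $) ⊢ (q0, b, $) ⊢ (q0, ε, VW$)
All input consumed; state q0 ∈ F.

Accept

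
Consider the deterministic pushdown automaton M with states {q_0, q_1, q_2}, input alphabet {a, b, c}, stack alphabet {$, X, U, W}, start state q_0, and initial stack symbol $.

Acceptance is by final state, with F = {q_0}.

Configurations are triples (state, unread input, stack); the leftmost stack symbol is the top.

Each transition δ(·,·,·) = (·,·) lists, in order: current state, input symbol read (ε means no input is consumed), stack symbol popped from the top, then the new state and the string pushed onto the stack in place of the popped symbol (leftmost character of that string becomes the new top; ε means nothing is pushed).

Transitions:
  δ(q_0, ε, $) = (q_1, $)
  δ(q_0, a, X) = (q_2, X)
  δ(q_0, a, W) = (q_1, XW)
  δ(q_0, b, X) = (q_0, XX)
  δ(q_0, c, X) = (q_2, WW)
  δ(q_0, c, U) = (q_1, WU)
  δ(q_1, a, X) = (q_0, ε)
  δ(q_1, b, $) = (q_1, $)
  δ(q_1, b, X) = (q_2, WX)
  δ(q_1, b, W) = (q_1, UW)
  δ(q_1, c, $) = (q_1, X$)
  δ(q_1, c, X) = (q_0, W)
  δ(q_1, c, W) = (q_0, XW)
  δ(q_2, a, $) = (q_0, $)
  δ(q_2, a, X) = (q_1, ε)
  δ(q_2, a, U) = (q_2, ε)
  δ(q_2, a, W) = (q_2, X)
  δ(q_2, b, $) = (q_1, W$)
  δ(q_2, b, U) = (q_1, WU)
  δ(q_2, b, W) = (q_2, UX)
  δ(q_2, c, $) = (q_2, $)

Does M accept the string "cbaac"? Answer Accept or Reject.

Accept

(q_0, cbaac, $)
  ε-move, top $: go to q_1, push $ → (q_1, cbaac, $)
  read c, top $: go to q_1, push X$ → (q_1, baac, X$)
  read b, top X: go to q_2, push WX → (q_2, aac, WX$)
  read a, top W: go to q_2, push X → (q_2, ac, XX$)
  read a, top X: go to q_1, push ε → (q_1, c, X$)
  read c, top X: go to q_0, push W → (q_0, ε, W$)
All input consumed; state q_0 ∈ F.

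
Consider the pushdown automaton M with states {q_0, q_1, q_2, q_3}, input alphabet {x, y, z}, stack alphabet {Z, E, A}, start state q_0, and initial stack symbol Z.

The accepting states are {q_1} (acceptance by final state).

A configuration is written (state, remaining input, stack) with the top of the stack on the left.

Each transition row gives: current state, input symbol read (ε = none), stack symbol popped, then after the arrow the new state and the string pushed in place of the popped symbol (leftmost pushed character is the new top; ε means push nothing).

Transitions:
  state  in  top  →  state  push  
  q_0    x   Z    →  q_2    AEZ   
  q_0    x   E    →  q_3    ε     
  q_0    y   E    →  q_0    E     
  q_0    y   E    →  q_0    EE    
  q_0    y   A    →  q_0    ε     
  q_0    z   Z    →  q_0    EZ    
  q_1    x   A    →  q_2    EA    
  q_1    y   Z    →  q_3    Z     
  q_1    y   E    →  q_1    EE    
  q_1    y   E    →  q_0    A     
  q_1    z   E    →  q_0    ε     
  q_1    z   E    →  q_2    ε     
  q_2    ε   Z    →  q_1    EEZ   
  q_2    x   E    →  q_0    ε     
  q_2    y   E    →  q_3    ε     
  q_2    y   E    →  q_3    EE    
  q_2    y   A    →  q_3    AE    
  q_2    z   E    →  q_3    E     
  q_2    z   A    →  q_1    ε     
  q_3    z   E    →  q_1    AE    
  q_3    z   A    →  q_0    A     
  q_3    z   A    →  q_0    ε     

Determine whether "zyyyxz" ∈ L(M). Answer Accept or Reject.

Accept

One accepting computation: (q_0, zyyyxz, Z) ⊢ (q_0, yyyxz, EZ) ⊢ (q_0, yyxz, EZ) ⊢ (q_0, yxz, EZ) ⊢ (q_0, xz, EEZ) ⊢ (q_3, z, EZ) ⊢ (q_1, ε, AEZ)
All input consumed and state q_1 ∈ F.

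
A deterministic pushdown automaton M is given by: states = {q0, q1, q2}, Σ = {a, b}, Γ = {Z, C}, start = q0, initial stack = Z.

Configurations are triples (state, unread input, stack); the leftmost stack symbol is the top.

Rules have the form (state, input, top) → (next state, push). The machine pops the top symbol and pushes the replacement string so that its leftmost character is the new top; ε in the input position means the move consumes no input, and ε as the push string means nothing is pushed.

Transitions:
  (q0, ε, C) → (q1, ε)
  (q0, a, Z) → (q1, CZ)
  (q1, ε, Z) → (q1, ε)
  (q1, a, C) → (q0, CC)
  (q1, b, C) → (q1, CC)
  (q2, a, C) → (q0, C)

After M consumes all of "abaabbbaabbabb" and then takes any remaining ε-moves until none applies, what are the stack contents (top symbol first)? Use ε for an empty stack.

CCCCCCCCCZ

(q0, abaabbbaabbabb, Z)
  read a, top Z: go to q1, push CZ → (q1, baabbbaabbabb, CZ)
  read b, top C: go to q1, push CC → (q1, aabbbaabbabb, CCZ)
  read a, top C: go to q0, push CC → (q0, abbbaabbabb, CCCZ)
  ε-move, top C: go to q1, push ε → (q1, abbbaabbabb, CCZ)
  read a, top C: go to q0, push CC → (q0, bbbaabbabb, CCCZ)
  ε-move, top C: go to q1, push ε → (q1, bbbaabbabb, CCZ)
  read b, top C: go to q1, push CC → (q1, bbaabbabb, CCCZ)
  read b, top C: go to q1, push CC → (q1, baabbabb, CCCCZ)
  read b, top C: go to q1, push CC → (q1, aabbabb, CCCCCZ)
  read a, top C: go to q0, push CC → (q0, abbabb, CCCCCCZ)
  ε-move, top C: go to q1, push ε → (q1, abbabb, CCCCCZ)
  read a, top C: go to q0, push CC → (q0, bbabb, CCCCCCZ)
  ε-move, top C: go to q1, push ε → (q1, bbabb, CCCCCZ)
  read b, top C: go to q1, push CC → (q1, babb, CCCCCCZ)
  read b, top C: go to q1, push CC → (q1, abb, CCCCCCCZ)
  read a, top C: go to q0, push CC → (q0, bb, CCCCCCCCZ)
  ε-move, top C: go to q1, push ε → (q1, bb, CCCCCCCZ)
  read b, top C: go to q1, push CC → (q1, b, CCCCCCCCZ)
  read b, top C: go to q1, push CC → (q1, ε, CCCCCCCCCZ)
All input consumed in state q1 with stack CCCCCCCCCZ.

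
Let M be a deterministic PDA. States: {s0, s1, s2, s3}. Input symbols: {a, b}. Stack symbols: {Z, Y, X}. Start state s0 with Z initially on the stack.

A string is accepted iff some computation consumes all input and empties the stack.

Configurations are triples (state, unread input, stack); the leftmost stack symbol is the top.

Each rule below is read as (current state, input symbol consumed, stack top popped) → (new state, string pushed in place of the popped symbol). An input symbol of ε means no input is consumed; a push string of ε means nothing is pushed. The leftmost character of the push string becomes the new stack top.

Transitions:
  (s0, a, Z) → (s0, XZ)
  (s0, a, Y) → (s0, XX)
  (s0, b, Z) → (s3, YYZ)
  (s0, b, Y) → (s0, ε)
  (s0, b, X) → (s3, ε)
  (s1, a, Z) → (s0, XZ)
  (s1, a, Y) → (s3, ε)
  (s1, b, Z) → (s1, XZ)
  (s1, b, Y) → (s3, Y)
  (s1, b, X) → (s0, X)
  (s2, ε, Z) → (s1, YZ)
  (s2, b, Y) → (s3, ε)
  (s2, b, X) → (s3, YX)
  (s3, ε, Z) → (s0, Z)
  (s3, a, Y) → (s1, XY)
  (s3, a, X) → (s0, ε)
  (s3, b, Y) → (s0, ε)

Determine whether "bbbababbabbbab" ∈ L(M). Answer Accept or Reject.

Reject

(s0, bbbababbabbbab, Z) ⊢ (s3, bbababbabbbab, YYZ) ⊢ (s0, bababbabbbab, YZ) ⊢ (s0, ababbabbbab, Z) ⊢ (s0, babbabbbab, XZ) ⊢ (s3, abbabbbab, Z) ⊢ (s0, abbabbbab, Z) ⊢ (s0, bbabbbab, XZ) ⊢ (s3, babbbab, Z) ⊢ (s0, babbbab, Z) ⊢ (s3, abbbab, YYZ) ⊢ (s1, bbbab, XYYZ) ⊢ (s0, bbab, XYYZ) ⊢ (s3, bab, YYZ) ⊢ (s0, ab, YZ) ⊢ (s0, b, XXZ) ⊢ (s3, ε, XZ)
All input consumed; stack is XZ, not empty, and no further ε-move applies.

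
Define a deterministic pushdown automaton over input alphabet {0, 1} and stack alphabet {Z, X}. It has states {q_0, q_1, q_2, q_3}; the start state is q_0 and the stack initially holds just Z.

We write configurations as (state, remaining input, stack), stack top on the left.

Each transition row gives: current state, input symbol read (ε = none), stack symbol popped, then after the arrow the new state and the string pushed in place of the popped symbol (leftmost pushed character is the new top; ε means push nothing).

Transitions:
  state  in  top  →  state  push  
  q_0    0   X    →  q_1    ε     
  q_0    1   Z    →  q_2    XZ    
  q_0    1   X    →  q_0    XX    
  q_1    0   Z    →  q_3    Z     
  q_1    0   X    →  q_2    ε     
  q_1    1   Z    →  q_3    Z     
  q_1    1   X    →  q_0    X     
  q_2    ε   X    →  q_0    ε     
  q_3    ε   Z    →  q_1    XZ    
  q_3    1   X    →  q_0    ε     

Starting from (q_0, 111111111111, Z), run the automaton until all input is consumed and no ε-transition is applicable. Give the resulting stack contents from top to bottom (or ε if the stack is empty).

(q_0, 111111111111, Z)
  read 1, top Z: go to q_2, push XZ → (q_2, 11111111111, XZ)
  ε-move, top X: go to q_0, push ε → (q_0, 11111111111, Z)
  read 1, top Z: go to q_2, push XZ → (q_2, 1111111111, XZ)
  ε-move, top X: go to q_0, push ε → (q_0, 1111111111, Z)
  read 1, top Z: go to q_2, push XZ → (q_2, 111111111, XZ)
  ε-move, top X: go to q_0, push ε → (q_0, 111111111, Z)
  read 1, top Z: go to q_2, push XZ → (q_2, 11111111, XZ)
  ε-move, top X: go to q_0, push ε → (q_0, 11111111, Z)
  read 1, top Z: go to q_2, push XZ → (q_2, 1111111, XZ)
  ε-move, top X: go to q_0, push ε → (q_0, 1111111, Z)
  read 1, top Z: go to q_2, push XZ → (q_2, 111111, XZ)
  ε-move, top X: go to q_0, push ε → (q_0, 111111, Z)
  read 1, top Z: go to q_2, push XZ → (q_2, 11111, XZ)
  ε-move, top X: go to q_0, push ε → (q_0, 11111, Z)
  read 1, top Z: go to q_2, push XZ → (q_2, 1111, XZ)
  ε-move, top X: go to q_0, push ε → (q_0, 1111, Z)
  read 1, top Z: go to q_2, push XZ → (q_2, 111, XZ)
  ε-move, top X: go to q_0, push ε → (q_0, 111, Z)
  read 1, top Z: go to q_2, push XZ → (q_2, 11, XZ)
  ε-move, top X: go to q_0, push ε → (q_0, 11, Z)
  read 1, top Z: go to q_2, push XZ → (q_2, 1, XZ)
  ε-move, top X: go to q_0, push ε → (q_0, 1, Z)
  read 1, top Z: go to q_2, push XZ → (q_2, ε, XZ)
  ε-move, top X: go to q_0, push ε → (q_0, ε, Z)
All input consumed in state q_0 with stack Z.

Z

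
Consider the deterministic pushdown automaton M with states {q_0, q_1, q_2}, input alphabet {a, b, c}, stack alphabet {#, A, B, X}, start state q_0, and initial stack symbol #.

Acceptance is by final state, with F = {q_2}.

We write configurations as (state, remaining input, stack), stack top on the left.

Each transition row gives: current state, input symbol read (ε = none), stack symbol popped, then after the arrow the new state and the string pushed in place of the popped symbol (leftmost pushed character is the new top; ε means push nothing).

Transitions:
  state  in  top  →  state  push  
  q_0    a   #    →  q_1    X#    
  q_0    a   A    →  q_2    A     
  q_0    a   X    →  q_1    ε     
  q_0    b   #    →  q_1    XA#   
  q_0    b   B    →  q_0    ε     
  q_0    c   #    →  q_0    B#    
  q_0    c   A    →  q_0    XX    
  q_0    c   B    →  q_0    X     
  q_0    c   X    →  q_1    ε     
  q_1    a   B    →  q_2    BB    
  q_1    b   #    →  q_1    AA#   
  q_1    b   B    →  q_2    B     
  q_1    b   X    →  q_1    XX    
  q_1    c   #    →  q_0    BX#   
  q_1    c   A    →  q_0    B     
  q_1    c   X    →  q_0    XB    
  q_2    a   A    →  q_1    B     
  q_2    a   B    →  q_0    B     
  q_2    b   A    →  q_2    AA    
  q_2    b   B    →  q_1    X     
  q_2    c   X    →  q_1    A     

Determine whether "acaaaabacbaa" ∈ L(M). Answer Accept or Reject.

Reject

(q_0, acaaaabacbaa, #)
  read a, top #: go to q_1, push X# → (q_1, caaaabacbaa, X#)
  read c, top X: go to q_0, push XB → (q_0, aaaabacbaa, XB#)
  read a, top X: go to q_1, push ε → (q_1, aaabacbaa, B#)
  read a, top B: go to q_2, push BB → (q_2, aabacbaa, BB#)
  read a, top B: go to q_0, push B → (q_0, abacbaa, BB#)
No transition applies at (q_0, abacbaa, BB#); input not fully consumed.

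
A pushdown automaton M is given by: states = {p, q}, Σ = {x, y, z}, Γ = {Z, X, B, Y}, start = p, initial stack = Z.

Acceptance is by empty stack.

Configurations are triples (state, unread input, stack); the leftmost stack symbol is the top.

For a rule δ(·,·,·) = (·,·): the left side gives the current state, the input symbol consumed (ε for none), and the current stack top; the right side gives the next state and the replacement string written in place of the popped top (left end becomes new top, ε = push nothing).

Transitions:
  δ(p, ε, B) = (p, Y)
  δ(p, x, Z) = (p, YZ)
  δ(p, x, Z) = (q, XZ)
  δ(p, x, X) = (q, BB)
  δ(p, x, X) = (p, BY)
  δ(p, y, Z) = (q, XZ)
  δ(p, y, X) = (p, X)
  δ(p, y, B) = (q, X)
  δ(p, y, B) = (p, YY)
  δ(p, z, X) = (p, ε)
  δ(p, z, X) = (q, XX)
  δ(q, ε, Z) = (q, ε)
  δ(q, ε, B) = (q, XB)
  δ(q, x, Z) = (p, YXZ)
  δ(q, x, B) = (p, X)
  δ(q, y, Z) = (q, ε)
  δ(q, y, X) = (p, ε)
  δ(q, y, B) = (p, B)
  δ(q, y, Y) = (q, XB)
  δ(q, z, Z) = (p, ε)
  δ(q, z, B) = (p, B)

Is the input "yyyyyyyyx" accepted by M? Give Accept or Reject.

No computation consumes all input and empties the stack.

Reject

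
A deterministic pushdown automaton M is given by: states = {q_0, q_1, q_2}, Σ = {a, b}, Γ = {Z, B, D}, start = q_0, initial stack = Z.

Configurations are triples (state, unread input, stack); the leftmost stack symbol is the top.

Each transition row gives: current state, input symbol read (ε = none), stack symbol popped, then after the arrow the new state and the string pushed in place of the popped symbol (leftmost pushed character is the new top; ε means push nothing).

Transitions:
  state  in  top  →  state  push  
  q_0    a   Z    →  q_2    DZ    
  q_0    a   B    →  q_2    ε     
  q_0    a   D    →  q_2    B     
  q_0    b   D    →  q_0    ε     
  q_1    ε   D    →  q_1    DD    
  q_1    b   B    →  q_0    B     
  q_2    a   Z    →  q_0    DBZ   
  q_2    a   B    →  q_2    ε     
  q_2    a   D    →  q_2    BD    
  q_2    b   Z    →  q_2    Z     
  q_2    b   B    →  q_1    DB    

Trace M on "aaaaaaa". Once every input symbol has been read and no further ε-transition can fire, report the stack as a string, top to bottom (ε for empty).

DZ

(q_0, aaaaaaa, Z)
  read a, top Z: go to q_2, push DZ → (q_2, aaaaaa, DZ)
  read a, top D: go to q_2, push BD → (q_2, aaaaa, BDZ)
  read a, top B: go to q_2, push ε → (q_2, aaaa, DZ)
  read a, top D: go to q_2, push BD → (q_2, aaa, BDZ)
  read a, top B: go to q_2, push ε → (q_2, aa, DZ)
  read a, top D: go to q_2, push BD → (q_2, a, BDZ)
  read a, top B: go to q_2, push ε → (q_2, ε, DZ)
All input consumed in state q_2 with stack DZ.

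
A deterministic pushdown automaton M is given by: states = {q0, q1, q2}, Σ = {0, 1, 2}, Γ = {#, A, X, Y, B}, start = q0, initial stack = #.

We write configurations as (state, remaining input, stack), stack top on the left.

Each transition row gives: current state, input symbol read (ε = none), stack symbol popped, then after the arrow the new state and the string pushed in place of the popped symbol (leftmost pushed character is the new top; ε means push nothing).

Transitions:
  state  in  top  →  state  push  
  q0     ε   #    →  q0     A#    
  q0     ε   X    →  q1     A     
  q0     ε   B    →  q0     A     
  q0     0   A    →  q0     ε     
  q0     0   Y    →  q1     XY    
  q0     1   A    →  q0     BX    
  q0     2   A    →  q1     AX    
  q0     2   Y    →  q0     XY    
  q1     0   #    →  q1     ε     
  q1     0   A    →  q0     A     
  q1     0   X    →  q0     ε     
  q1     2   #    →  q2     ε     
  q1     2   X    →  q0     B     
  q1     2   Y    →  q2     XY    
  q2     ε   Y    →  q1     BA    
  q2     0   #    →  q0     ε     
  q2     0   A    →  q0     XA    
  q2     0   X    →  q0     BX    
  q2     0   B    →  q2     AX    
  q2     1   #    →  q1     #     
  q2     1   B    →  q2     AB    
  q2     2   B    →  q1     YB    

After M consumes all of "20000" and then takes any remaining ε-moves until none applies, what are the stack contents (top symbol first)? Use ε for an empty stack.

A#

(q0, 20000, #)
  ε-move, top #: go to q0, push A# → (q0, 20000, A#)
  read 2, top A: go to q1, push AX → (q1, 0000, AX#)
  read 0, top A: go to q0, push A → (q0, 000, AX#)
  read 0, top A: go to q0, push ε → (q0, 00, X#)
  ε-move, top X: go to q1, push A → (q1, 00, A#)
  read 0, top A: go to q0, push A → (q0, 0, A#)
  read 0, top A: go to q0, push ε → (q0, ε, #)
  ε-move, top #: go to q0, push A# → (q0, ε, A#)
All input consumed in state q0 with stack A#.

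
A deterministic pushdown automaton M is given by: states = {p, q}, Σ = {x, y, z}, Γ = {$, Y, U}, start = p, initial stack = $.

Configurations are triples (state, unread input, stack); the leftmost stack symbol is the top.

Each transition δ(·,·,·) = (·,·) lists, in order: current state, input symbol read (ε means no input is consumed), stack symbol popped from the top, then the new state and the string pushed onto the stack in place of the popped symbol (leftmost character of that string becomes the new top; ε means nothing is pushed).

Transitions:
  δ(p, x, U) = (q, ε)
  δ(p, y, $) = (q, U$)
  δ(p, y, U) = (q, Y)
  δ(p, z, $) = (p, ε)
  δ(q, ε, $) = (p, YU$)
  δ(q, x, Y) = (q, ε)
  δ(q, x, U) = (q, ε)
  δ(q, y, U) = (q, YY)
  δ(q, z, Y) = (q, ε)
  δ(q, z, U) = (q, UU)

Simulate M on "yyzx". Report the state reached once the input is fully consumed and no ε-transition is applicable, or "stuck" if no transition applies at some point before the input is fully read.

(p, yyzx, $) ⊢ (q, yzx, U$) ⊢ (q, zx, YY$) ⊢ (q, x, Y$) ⊢ (q, ε, $) ⊢ (p, ε, YU$)
All input consumed; M is in state p.

p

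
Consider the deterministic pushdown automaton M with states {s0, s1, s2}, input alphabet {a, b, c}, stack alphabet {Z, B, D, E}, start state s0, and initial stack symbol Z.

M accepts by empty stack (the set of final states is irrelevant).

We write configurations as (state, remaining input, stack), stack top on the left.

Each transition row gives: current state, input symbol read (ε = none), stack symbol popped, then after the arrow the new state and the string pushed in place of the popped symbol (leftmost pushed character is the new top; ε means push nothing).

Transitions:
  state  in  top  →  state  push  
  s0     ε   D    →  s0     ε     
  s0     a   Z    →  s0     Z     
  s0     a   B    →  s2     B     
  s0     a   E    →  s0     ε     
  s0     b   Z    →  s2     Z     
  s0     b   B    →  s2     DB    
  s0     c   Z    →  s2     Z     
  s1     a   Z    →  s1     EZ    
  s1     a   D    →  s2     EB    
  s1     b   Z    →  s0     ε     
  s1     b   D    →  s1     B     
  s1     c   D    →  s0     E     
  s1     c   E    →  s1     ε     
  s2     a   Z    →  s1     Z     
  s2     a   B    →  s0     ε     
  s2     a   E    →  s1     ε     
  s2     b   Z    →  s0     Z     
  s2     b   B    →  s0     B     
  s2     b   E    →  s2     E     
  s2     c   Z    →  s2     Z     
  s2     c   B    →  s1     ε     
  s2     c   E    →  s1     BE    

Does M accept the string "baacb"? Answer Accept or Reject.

Accept

(s0, baacb, Z)
  read b, top Z: go to s2, push Z → (s2, aacb, Z)
  read a, top Z: go to s1, push Z → (s1, acb, Z)
  read a, top Z: go to s1, push EZ → (s1, cb, EZ)
  read c, top E: go to s1, push ε → (s1, b, Z)
  read b, top Z: go to s0, push ε → (s0, ε, ε)
All input consumed and the stack is empty.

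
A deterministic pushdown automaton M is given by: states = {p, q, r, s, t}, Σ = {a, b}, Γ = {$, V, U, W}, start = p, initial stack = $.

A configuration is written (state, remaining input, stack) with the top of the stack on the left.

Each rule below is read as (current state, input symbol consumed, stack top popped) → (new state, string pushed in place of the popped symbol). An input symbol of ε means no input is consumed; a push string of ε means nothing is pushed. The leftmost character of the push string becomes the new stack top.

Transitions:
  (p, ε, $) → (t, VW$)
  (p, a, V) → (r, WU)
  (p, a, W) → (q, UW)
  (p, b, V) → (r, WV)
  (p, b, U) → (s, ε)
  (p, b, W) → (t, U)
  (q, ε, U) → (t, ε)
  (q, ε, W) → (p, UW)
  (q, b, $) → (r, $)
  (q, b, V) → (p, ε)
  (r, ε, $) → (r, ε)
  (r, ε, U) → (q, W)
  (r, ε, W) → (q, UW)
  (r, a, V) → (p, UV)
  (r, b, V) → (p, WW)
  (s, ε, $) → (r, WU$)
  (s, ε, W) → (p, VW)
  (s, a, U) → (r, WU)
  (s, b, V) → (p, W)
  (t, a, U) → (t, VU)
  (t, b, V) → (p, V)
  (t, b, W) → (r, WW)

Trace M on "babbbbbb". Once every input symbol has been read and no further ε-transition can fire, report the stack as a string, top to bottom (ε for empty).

(p, babbbbbb, $) ⊢ (t, babbbbbb, VW$) ⊢ (p, abbbbbb, VW$) ⊢ (r, bbbbbb, WUW$) ⊢ (q, bbbbbb, UWUW$) ⊢ (t, bbbbbb, WUW$) ⊢ (r, bbbbb, WWUW$) ⊢ (q, bbbbb, UWWUW$) ⊢ (t, bbbbb, WWUW$) ⊢ (r, bbbb, WWWUW$) ⊢ (q, bbbb, UWWWUW$) ⊢ (t, bbbb, WWWUW$) ⊢ (r, bbb, WWWWUW$) ⊢ (q, bbb, UWWWWUW$) ⊢ (t, bbb, WWWWUW$) ⊢ (r, bb, WWWWWUW$) ⊢ (q, bb, UWWWWWUW$) ⊢ (t, bb, WWWWWUW$) ⊢ (r, b, WWWWWWUW$) ⊢ (q, b, UWWWWWWUW$) ⊢ (t, b, WWWWWWUW$) ⊢ (r, ε, WWWWWWWUW$) ⊢ (q, ε, UWWWWWWWUW$) ⊢ (t, ε, WWWWWWWUW$)
All input consumed in state t with stack WWWWWWWUW$.

WWWWWWWUW$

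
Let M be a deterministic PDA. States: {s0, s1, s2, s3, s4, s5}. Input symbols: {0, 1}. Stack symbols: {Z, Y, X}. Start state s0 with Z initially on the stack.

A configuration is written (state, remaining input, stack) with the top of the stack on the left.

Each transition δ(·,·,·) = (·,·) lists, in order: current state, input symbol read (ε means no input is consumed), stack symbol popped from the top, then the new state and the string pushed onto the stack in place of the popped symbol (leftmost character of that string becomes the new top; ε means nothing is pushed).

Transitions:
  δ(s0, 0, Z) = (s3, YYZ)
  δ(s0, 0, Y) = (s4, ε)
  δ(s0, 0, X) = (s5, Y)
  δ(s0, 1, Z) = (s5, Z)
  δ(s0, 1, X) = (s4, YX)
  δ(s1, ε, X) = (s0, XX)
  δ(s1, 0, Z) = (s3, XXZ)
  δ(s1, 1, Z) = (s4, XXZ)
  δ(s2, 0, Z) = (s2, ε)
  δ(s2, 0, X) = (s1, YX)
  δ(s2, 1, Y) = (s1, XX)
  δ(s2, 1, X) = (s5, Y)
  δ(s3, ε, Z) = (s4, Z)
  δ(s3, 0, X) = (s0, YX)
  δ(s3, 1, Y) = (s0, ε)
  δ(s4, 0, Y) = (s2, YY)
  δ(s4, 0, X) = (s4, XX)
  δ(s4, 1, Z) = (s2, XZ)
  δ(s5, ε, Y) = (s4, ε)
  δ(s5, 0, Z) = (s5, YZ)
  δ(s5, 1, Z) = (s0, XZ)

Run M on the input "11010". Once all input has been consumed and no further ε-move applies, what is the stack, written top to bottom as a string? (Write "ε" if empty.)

YXZ

(s0, 11010, Z) ⊢ (s5, 1010, Z) ⊢ (s0, 010, XZ) ⊢ (s5, 10, YZ) ⊢ (s4, 10, Z) ⊢ (s2, 0, XZ) ⊢ (s1, ε, YXZ)
All input consumed in state s1 with stack YXZ.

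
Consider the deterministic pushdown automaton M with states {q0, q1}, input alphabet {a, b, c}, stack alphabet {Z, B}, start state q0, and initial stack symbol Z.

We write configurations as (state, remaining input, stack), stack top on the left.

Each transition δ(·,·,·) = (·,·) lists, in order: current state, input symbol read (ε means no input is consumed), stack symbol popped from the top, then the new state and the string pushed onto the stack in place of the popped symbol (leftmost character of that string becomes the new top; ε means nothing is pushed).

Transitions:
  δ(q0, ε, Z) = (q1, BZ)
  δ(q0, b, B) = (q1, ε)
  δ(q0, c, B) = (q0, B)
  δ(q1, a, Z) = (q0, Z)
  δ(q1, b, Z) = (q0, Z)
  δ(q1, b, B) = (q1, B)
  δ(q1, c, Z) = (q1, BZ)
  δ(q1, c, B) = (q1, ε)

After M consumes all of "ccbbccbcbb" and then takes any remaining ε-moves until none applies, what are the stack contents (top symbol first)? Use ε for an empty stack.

(q0, ccbbccbcbb, Z)
  ε-move, top Z: go to q1, push BZ → (q1, ccbbccbcbb, BZ)
  read c, top B: go to q1, push ε → (q1, cbbccbcbb, Z)
  read c, top Z: go to q1, push BZ → (q1, bbccbcbb, BZ)
  read b, top B: go to q1, push B → (q1, bccbcbb, BZ)
  read b, top B: go to q1, push B → (q1, ccbcbb, BZ)
  read c, top B: go to q1, push ε → (q1, cbcbb, Z)
  read c, top Z: go to q1, push BZ → (q1, bcbb, BZ)
  read b, top B: go to q1, push B → (q1, cbb, BZ)
  read c, top B: go to q1, push ε → (q1, bb, Z)
  read b, top Z: go to q0, push Z → (q0, b, Z)
  ε-move, top Z: go to q1, push BZ → (q1, b, BZ)
  read b, top B: go to q1, push B → (q1, ε, BZ)
All input consumed in state q1 with stack BZ.

BZ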